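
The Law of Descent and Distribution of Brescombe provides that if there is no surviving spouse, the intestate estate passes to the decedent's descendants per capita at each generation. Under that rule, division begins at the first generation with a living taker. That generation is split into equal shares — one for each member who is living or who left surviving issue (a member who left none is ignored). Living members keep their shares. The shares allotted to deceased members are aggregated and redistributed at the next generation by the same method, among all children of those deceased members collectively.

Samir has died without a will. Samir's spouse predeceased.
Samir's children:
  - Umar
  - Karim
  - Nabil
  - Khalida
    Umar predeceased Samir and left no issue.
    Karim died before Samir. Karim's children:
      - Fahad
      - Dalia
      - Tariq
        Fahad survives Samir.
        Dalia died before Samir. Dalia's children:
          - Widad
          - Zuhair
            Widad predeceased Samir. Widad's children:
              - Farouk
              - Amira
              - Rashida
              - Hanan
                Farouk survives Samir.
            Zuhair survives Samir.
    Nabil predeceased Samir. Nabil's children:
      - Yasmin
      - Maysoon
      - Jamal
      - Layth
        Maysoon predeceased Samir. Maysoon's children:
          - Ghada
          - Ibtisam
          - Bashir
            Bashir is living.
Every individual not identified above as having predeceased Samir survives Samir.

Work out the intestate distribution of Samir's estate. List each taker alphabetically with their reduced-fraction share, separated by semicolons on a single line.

There is no surviving spouse, so the entire estate passes to Samir's descendants per capita at each generation.
At generation 1 (Karim, Nabil, Khalida) there are 3 shares of (1)/3 = 1/3 each.
Living: Khalida — each takes 1/3.
Deceased: Karim and Nabil. Their combined 2/3 is pooled and carried to generation 2.
At generation 2 (Fahad, Dalia, Tariq, Yasmin, Maysoon, Jamal, Layth) there are 7 shares of (2/3)/7 = 2/21 each.
Living: Fahad, Tariq, Yasmin, Jamal, and Layth — each takes 2/21.
Deceased: Dalia and Maysoon. Their combined 4/21 is pooled and carried to generation 3.
At generation 3 (Widad, Zuhair, Ghada, Ibtisam, Bashir) there are 5 shares of (4/21)/5 = 4/105 each.
Living: Zuhair, Ghada, Ibtisam, and Bashir — each takes 4/105.
Deceased: Widad. That 4/105 share is carried to generation 4.
At generation 4 (Farouk, Amira, Rashida, Hanan) there are 4 shares of (4/105)/4 = 1/105 each.
Living: Farouk, Amira, Rashida, and Hanan — each takes 1/105.

Amira 1/105; Bashir 4/105; Fahad 2/21; Farouk 1/105; Ghada 4/105; Hanan 1/105; Ibtisam 4/105; Jamal 2/21; Khalida 1/3; Layth 2/21; Rashida 1/105; Tariq 2/21; Yasmin 2/21; Zuhair 4/105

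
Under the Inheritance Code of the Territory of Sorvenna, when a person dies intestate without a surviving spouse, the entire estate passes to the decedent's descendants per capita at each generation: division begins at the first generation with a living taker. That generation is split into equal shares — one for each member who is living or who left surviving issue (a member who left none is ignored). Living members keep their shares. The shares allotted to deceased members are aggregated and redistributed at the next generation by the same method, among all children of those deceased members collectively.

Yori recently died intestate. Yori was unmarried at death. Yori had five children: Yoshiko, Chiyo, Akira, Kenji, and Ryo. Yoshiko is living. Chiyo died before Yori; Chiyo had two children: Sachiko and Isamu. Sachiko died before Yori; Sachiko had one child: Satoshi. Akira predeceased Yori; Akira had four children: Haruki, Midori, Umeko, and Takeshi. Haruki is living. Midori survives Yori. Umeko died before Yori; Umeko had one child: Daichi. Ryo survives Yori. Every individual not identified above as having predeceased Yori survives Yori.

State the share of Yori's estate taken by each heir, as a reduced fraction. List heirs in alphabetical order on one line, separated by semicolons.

There is no surviving spouse, so the entire estate passes to Yori's descendants per capita at each generation.
At generation 1 (Yoshiko, Chiyo, Akira, Kenji, Ryo) there are 5 shares of (1)/5 = 1/5 each.
Living: Yoshiko, Kenji, and Ryo — each takes 1/5.
Deceased: Chiyo and Akira. Their combined 2/5 is pooled and carried to generation 2.
At generation 2 (Sachiko, Isamu, Haruki, Midori, Umeko, Takeshi) there are 6 shares of (2/5)/6 = 1/15 each.
Living: Isamu, Haruki, Midori, and Takeshi — each takes 1/15.
Deceased: Sachiko and Umeko. Their combined 2/15 is pooled and carried to generation 3.
At generation 3 (Satoshi, Daichi) there are 2 shares of (2/15)/2 = 1/15 each.
Living: Satoshi and Daichi — each takes 1/15.

Daichi 1/15; Haruki 1/15; Isamu 1/15; Kenji 1/5; Midori 1/15; Ryo 1/5; Satoshi 1/15; Takeshi 1/15; Yoshiko 1/5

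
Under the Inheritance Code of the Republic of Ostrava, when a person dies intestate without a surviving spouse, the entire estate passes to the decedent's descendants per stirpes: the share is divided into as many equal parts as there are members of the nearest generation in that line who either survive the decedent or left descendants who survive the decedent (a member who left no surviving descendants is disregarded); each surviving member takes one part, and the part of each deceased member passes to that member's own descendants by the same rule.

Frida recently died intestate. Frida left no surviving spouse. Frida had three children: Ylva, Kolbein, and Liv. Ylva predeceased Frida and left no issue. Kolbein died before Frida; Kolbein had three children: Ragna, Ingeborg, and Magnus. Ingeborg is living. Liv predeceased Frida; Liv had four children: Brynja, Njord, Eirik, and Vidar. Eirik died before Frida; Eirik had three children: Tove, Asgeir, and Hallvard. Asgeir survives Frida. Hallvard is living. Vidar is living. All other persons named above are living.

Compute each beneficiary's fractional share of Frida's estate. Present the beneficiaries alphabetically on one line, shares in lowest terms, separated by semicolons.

There is no surviving spouse, so the entire estate passes to Frida's descendants per stirpes.
Ylva left no surviving issue, so that branch lapses and is disregarded.
The estate is divided into 2 equal shares of 1/2 among Kolbein, Liv.
Kolbein predeceased; the 1/2 allotted to Kolbein's branch passes to Kolbein's issue by representation.
The 1/2 is divided into 3 equal shares of 1/6 among Ragna, Ingeborg, Magnus.
Ragna is living and takes 1/6.
Ingeborg is living and takes 1/6.
Magnus is living and takes 1/6.
Liv predeceased; the 1/2 allotted to Liv's branch passes to Liv's issue by representation.
The 1/2 is divided into 4 equal shares of 1/8 among Brynja, Njord, Eirik, Vidar.
Brynja is living and takes 1/8.
Njord is living and takes 1/8.
Eirik predeceased; the 1/8 allotted to Eirik's branch passes to Eirik's issue by representation.
The 1/8 is divided into 3 equal shares of 1/24 among Tove, Asgeir, Hallvard.
Tove is living and takes 1/24.
Asgeir is living and takes 1/24.
Hallvard is living and takes 1/24.
Vidar is living and takes 1/8.

Asgeir 1/24; Brynja 1/8; Hallvard 1/24; Ingeborg 1/6; Magnus 1/6; Njord 1/8; Ragna 1/6; Tove 1/24; Vidar 1/8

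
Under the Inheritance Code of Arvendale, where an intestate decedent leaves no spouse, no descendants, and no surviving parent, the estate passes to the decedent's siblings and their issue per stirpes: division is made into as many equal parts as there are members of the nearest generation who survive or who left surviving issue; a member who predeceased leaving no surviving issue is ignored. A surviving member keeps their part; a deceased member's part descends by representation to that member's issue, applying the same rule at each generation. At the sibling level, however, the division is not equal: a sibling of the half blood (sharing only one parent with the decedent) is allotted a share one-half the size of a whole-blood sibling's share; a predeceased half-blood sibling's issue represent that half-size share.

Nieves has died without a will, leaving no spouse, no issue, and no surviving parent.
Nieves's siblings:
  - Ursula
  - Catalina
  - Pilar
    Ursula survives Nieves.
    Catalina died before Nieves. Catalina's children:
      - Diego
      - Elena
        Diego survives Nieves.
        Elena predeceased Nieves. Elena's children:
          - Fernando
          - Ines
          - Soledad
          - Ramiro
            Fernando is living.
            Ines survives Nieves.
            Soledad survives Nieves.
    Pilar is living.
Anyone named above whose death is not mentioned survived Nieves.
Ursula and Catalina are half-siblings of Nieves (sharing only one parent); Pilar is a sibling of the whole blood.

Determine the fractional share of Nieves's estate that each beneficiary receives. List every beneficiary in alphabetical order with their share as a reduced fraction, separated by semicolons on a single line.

No spouse, descendants, or parent survives, so the estate passes to Nieves's siblings per stirpes.
Half-blood siblings count for one-half the weight of whole-blood siblings at the initial division.
Dividing 1 in proportion to weights (total weight 2): Ursula (weight 1/2) → 1/4; Catalina (weight 1/2) → 1/4; Pilar (weight 1) → 1/2.
Ursula is living and takes 1/4.
Catalina predeceased; the 1/4 allotted to Catalina's branch passes to Catalina's issue by representation.
The 1/4 is divided into 2 equal shares of 1/8 among Diego, Elena.
Diego is living and takes 1/8.
Elena predeceased; the 1/8 allotted to Elena's branch passes to Elena's issue by representation.
The 1/8 is divided into 4 equal shares of 1/32 among Fernando, Ines, Soledad, Ramiro.
Fernando is living and takes 1/32.
Ines is living and takes 1/32.
Soledad is living and takes 1/32.
Ramiro is living and takes 1/32.
Pilar is living and takes 1/2.

Diego 1/8; Fernando 1/32; Ines 1/32; Pilar 1/2; Ramiro 1/32; Soledad 1/32; Ursula 1/4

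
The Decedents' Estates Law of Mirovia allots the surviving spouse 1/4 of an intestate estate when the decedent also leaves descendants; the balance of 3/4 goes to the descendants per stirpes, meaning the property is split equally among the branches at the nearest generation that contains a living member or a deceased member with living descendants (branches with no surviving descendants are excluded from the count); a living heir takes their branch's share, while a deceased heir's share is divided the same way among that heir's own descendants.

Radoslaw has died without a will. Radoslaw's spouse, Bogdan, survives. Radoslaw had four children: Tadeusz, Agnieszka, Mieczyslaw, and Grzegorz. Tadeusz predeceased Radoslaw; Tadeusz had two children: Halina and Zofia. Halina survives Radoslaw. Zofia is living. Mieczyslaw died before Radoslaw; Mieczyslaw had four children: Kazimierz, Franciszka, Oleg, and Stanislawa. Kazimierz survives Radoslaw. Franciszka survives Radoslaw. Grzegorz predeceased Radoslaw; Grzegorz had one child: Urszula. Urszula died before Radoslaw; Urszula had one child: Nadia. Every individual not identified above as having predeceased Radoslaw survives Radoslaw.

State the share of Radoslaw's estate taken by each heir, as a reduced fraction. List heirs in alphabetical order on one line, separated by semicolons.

Agnieszka 3/16; Bogdan 1/4; Franciszka 3/64; Halina 3/32; Kazimierz 3/64; Nadia 3/16; Oleg 3/64; Stanislawa 3/64; Zofia 3/32

Bogdan, as surviving spouse, takes 1/4.
The remaining 3/4 passes to Radoslaw's descendants per stirpes.
The 3/4 is divided into 4 equal shares of 3/16 among Tadeusz, Agnieszka, Mieczyslaw, Grzegorz.
Tadeusz predeceased; the 3/16 allotted to Tadeusz's branch passes to Tadeusz's issue by representation.
The 3/16 is divided into 2 equal shares of 3/32 among Halina, Zofia.
Halina is living and takes 3/32.
Zofia is living and takes 3/32.
Agnieszka is living and takes 3/16.
Mieczyslaw predeceased; the 3/16 allotted to Mieczyslaw's branch passes to Mieczyslaw's issue by representation.
The 3/16 is divided into 4 equal shares of 3/64 among Kazimierz, Franciszka, Oleg, Stanislawa.
Kazimierz is living and takes 3/64.
Franciszka is living and takes 3/64.
Oleg is living and takes 3/64.
Stanislawa is living and takes 3/64.
Grzegorz predeceased; the 3/16 allotted to Grzegorz's branch passes to Grzegorz's issue by representation.
Urszula's line is the sole branch at this level, so the full 3/16 passes to Urszula's issue by representation.
Nadia is the sole taker at this level and receives the full 3/16.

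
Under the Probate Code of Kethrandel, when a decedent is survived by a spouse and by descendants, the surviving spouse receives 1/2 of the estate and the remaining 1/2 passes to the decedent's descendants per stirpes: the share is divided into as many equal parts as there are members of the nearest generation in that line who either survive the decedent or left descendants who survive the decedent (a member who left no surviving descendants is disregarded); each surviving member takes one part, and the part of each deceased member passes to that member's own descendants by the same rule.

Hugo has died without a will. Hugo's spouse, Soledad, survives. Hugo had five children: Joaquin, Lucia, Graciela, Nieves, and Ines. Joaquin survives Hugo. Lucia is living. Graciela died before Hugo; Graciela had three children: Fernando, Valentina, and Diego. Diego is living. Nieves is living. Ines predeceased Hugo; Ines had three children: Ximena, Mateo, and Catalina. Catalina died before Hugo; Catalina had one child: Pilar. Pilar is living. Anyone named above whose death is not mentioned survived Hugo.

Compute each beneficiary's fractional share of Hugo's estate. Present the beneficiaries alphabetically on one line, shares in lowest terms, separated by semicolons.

Soledad, as surviving spouse, takes 1/2.
The remaining 1/2 passes to Hugo's descendants per stirpes.
The 1/2 is divided into 5 equal shares of 1/10 among Joaquin, Lucia, Graciela, Nieves, Ines.
Joaquin is living and takes 1/10.
Lucia is living and takes 1/10.
Graciela predeceased; the 1/10 allotted to Graciela's branch passes to Graciela's issue by representation.
The 1/10 is divided into 3 equal shares of 1/30 among Fernando, Valentina, Diego.
Fernando is living and takes 1/30.
Valentina is living and takes 1/30.
Diego is living and takes 1/30.
Nieves is living and takes 1/10.
Ines predeceased; the 1/10 allotted to Ines's branch passes to Ines's issue by representation.
The 1/10 is divided into 3 equal shares of 1/30 among Ximena, Mateo, Catalina.
Ximena is living and takes 1/30.
Mateo is living and takes 1/30.
Catalina predeceased; the 1/30 allotted to Catalina's branch passes to Catalina's issue by representation.
Pilar is the sole taker at this level and receives the full 1/30.

Diego 1/30; Fernando 1/30; Joaquin 1/10; Lucia 1/10; Mateo 1/30; Nieves 1/10; Pilar 1/30; Soledad 1/2; Valentina 1/30; Ximena 1/30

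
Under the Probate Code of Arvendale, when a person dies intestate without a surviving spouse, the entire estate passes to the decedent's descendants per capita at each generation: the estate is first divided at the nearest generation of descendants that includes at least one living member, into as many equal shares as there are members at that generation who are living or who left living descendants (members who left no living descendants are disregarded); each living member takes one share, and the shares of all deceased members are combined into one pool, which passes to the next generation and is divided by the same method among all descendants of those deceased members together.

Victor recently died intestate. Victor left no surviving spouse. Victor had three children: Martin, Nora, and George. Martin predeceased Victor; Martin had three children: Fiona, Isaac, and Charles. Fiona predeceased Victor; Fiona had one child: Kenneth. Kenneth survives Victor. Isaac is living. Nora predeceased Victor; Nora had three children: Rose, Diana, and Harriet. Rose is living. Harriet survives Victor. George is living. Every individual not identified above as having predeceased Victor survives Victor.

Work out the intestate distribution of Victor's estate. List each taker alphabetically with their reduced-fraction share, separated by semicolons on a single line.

Charles 1/9; Diana 1/9; George 1/3; Harriet 1/9; Isaac 1/9; Kenneth 1/9; Rose 1/9

There is no surviving spouse, so the entire estate passes to Victor's descendants per capita at each generation.
At generation 1 (Martin, Nora, George) there are 3 shares of (1)/3 = 1/3 each.
Living: George — each takes 1/3.
Deceased: Martin and Nora. Their combined 2/3 is pooled and carried to generation 2.
At generation 2 (Fiona, Isaac, Charles, Rose, Diana, Harriet) there are 6 shares of (2/3)/6 = 1/9 each.
Living: Isaac, Charles, Rose, Diana, and Harriet — each takes 1/9.
Deceased: Fiona. That 1/9 share is carried to generation 3.
At generation 3 (Kenneth) there are 1 shares of (1/9)/1 = 1/9 each.
Living: Kenneth — each takes 1/9.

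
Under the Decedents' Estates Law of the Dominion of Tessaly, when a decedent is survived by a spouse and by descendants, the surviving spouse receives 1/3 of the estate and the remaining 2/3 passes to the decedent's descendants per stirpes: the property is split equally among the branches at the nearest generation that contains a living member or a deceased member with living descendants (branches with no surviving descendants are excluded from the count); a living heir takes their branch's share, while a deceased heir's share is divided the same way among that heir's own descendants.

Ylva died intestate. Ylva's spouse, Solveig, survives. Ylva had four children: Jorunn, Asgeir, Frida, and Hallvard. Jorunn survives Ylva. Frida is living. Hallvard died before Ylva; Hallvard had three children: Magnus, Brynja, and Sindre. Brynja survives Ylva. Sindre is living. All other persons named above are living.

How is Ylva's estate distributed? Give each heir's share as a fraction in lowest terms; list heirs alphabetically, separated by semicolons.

Asgeir 1/6; Brynja 1/18; Frida 1/6; Jorunn 1/6; Magnus 1/18; Sindre 1/18; Solveig 1/3

Solveig, as surviving spouse, takes 1/3.
The remaining 2/3 passes to Ylva's descendants per stirpes.
The 2/3 is divided into 4 equal shares of 1/6 among Jorunn, Asgeir, Frida, Hallvard.
Jorunn is living and takes 1/6.
Asgeir is living and takes 1/6.
Frida is living and takes 1/6.
Hallvard predeceased; the 1/6 allotted to Hallvard's branch passes to Hallvard's issue by representation.
The 1/6 is divided into 3 equal shares of 1/18 among Magnus, Brynja, Sindre.
Magnus is living and takes 1/18.
Brynja is living and takes 1/18.
Sindre is living and takes 1/18.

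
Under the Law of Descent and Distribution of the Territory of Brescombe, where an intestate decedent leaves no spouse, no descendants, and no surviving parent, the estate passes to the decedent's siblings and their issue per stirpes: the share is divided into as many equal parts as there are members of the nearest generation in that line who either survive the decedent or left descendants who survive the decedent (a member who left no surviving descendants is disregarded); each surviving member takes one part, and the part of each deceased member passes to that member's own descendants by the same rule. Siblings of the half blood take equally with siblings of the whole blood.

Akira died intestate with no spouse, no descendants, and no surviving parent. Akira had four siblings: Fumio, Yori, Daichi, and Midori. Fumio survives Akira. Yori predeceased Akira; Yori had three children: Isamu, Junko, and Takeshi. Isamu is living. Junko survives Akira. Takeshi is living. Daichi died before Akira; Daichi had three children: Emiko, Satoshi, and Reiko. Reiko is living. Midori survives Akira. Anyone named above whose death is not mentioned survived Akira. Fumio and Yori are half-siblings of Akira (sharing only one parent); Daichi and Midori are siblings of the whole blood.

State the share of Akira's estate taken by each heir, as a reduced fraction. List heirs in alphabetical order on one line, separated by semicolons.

No spouse, descendants, or parent survives, so the estate passes to Akira's siblings per stirpes.
Half-blood and whole-blood siblings take equally under the stated rule.
The estate is divided into 4 equal shares of 1/4 among Fumio, Yori, Daichi, Midori.
Fumio is living and takes 1/4.
Yori predeceased; the 1/4 allotted to Yori's branch passes to Yori's issue by representation.
The 1/4 is divided into 3 equal shares of 1/12 among Isamu, Junko, Takeshi.
Isamu is living and takes 1/12.
Junko is living and takes 1/12.
Takeshi is living and takes 1/12.
Daichi predeceased; the 1/4 allotted to Daichi's branch passes to Daichi's issue by representation.
The 1/4 is divided into 3 equal shares of 1/12 among Emiko, Satoshi, Reiko.
Emiko is living and takes 1/12.
Satoshi is living and takes 1/12.
Reiko is living and takes 1/12.
Midori is living and takes 1/4.

Emiko 1/12; Fumio 1/4; Isamu 1/12; Junko 1/12; Midori 1/4; Reiko 1/12; Satoshi 1/12; Takeshi 1/12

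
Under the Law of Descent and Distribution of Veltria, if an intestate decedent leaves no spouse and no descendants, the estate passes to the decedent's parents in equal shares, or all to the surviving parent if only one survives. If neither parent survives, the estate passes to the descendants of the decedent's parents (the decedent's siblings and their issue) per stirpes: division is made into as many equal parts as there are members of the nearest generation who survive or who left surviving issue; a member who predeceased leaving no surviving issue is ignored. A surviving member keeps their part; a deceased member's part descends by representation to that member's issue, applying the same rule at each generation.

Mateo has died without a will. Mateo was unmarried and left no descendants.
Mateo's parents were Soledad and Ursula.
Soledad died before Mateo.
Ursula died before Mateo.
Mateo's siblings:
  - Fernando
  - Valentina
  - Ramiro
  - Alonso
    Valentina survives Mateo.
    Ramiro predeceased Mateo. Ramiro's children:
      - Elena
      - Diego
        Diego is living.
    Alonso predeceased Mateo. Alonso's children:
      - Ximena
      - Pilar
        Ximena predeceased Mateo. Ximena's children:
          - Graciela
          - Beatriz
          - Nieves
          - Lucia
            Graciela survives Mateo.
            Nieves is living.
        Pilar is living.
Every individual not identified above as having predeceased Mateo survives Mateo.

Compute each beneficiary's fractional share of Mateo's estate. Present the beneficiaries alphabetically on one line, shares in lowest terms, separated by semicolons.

Neither parent survives and there are no descendants, so the estate passes to Mateo's siblings and their issue per stirpes.
The estate is divided into 4 equal shares of 1/4 among Fernando, Valentina, Ramiro, Alonso.
Fernando is living and takes 1/4.
Valentina is living and takes 1/4.
Ramiro predeceased; the 1/4 allotted to Ramiro's branch passes to Ramiro's issue by representation.
The 1/4 is divided into 2 equal shares of 1/8 among Elena, Diego.
Elena is living and takes 1/8.
Diego is living and takes 1/8.
Alonso predeceased; the 1/4 allotted to Alonso's branch passes to Alonso's issue by representation.
The 1/4 is divided into 2 equal shares of 1/8 among Ximena, Pilar.
Ximena predeceased; the 1/8 allotted to Ximena's branch passes to Ximena's issue by representation.
The 1/8 is divided into 4 equal shares of 1/32 among Graciela, Beatriz, Nieves, Lucia.
Graciela is living and takes 1/32.
Beatriz is living and takes 1/32.
Nieves is living and takes 1/32.
Lucia is living and takes 1/32.
Pilar is living and takes 1/8.

Beatriz 1/32; Diego 1/8; Elena 1/8; Fernando 1/4; Graciela 1/32; Lucia 1/32; Nieves 1/32; Pilar 1/8; Valentina 1/4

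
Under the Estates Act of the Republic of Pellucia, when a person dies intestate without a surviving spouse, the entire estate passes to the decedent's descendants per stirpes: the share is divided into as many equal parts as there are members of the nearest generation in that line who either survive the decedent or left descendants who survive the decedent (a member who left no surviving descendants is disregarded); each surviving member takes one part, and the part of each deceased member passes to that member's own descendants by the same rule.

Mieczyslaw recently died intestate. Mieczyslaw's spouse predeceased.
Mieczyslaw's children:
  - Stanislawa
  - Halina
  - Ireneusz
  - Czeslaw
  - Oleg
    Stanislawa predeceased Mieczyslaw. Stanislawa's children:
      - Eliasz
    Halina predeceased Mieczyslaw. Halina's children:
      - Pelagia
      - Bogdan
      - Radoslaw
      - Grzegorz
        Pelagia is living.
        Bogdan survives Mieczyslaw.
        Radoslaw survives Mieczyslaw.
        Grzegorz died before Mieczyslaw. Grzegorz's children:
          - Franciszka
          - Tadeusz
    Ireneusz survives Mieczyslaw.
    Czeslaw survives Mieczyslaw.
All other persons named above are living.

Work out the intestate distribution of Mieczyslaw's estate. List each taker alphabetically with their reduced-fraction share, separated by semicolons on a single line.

Bogdan 1/20; Czeslaw 1/5; Eliasz 1/5; Franciszka 1/40; Ireneusz 1/5; Oleg 1/5; Pelagia 1/20; Radoslaw 1/20; Tadeusz 1/40

There is no surviving spouse, so the entire estate passes to Mieczyslaw's descendants per stirpes.
The estate is divided into 5 equal shares of 1/5 among Stanislawa, Halina, Ireneusz, Czeslaw, Oleg.
Stanislawa predeceased; the 1/5 allotted to Stanislawa's branch passes to Stanislawa's issue by representation.
Eliasz is the sole taker at this level and receives the full 1/5.
Halina predeceased; the 1/5 allotted to Halina's branch passes to Halina's issue by representation.
The 1/5 is divided into 4 equal shares of 1/20 among Pelagia, Bogdan, Radoslaw, Grzegorz.
Pelagia is living and takes 1/20.
Bogdan is living and takes 1/20.
Radoslaw is living and takes 1/20.
Grzegorz predeceased; the 1/20 allotted to Grzegorz's branch passes to Grzegorz's issue by representation.
The 1/20 is divided into 2 equal shares of 1/40 among Franciszka, Tadeusz.
Franciszka is living and takes 1/40.
Tadeusz is living and takes 1/40.
Ireneusz is living and takes 1/5.
Czeslaw is living and takes 1/5.
Oleg is living and takes 1/5.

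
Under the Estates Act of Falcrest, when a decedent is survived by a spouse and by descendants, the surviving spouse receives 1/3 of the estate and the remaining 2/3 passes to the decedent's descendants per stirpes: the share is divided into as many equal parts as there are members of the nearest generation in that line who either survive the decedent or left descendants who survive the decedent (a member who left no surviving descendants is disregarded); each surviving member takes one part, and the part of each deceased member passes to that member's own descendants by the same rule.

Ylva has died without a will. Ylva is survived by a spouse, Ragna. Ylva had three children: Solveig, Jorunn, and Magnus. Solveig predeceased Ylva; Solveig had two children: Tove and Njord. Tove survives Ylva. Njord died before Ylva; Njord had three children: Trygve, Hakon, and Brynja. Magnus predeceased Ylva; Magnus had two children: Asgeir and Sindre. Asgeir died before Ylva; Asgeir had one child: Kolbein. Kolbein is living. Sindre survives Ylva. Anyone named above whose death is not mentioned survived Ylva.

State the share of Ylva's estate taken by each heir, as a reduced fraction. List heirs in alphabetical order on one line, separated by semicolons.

Brynja 1/27; Hakon 1/27; Jorunn 2/9; Kolbein 1/9; Ragna 1/3; Sindre 1/9; Tove 1/9; Trygve 1/27

Ragna, as surviving spouse, takes 1/3.
The remaining 2/3 passes to Ylva's descendants per stirpes.
The 2/3 is divided into 3 equal shares of 2/9 among Solveig, Jorunn, Magnus.
Solveig predeceased; the 2/9 allotted to Solveig's branch passes to Solveig's issue by representation.
The 2/9 is divided into 2 equal shares of 1/9 among Tove, Njord.
Tove is living and takes 1/9.
Njord predeceased; the 1/9 allotted to Njord's branch passes to Njord's issue by representation.
The 1/9 is divided into 3 equal shares of 1/27 among Trygve, Hakon, Brynja.
Trygve is living and takes 1/27.
Hakon is living and takes 1/27.
Brynja is living and takes 1/27.
Jorunn is living and takes 2/9.
Magnus predeceased; the 2/9 allotted to Magnus's branch passes to Magnus's issue by representation.
The 2/9 is divided into 2 equal shares of 1/9 among Asgeir, Sindre.
Asgeir predeceased; the 1/9 allotted to Asgeir's branch passes to Asgeir's issue by representation.
Kolbein is the sole taker at this level and receives the full 1/9.
Sindre is living and takes 1/9.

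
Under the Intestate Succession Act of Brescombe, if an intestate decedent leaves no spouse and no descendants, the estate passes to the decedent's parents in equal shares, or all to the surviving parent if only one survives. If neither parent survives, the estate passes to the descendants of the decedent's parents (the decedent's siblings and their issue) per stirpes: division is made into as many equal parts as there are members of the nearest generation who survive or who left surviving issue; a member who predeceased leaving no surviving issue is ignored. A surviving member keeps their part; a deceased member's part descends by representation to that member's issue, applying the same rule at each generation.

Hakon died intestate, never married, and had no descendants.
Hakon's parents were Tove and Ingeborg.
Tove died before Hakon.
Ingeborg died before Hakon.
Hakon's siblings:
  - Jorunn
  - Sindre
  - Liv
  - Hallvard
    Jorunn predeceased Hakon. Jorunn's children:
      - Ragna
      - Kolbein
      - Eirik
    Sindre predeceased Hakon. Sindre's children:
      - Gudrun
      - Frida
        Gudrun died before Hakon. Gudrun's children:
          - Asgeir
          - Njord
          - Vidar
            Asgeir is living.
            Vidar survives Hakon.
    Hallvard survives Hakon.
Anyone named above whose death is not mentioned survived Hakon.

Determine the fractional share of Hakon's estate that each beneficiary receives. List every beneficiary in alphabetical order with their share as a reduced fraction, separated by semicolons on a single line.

Asgeir 1/24; Eirik 1/12; Frida 1/8; Hallvard 1/4; Kolbein 1/12; Liv 1/4; Njord 1/24; Ragna 1/12; Vidar 1/24

Neither parent survives and there are no descendants, so the estate passes to Hakon's siblings and their issue per stirpes.
The estate is divided into 4 equal shares of 1/4 among Jorunn, Sindre, Liv, Hallvard.
Jorunn predeceased; the 1/4 allotted to Jorunn's branch passes to Jorunn's issue by representation.
The 1/4 is divided into 3 equal shares of 1/12 among Ragna, Kolbein, Eirik.
Ragna is living and takes 1/12.
Kolbein is living and takes 1/12.
Eirik is living and takes 1/12.
Sindre predeceased; the 1/4 allotted to Sindre's branch passes to Sindre's issue by representation.
The 1/4 is divided into 2 equal shares of 1/8 among Gudrun, Frida.
Gudrun predeceased; the 1/8 allotted to Gudrun's branch passes to Gudrun's issue by representation.
The 1/8 is divided into 3 equal shares of 1/24 among Asgeir, Njord, Vidar.
Asgeir is living and takes 1/24.
Njord is living and takes 1/24.
Vidar is living and takes 1/24.
Frida is living and takes 1/8.
Liv is living and takes 1/4.
Hallvard is living and takes 1/4.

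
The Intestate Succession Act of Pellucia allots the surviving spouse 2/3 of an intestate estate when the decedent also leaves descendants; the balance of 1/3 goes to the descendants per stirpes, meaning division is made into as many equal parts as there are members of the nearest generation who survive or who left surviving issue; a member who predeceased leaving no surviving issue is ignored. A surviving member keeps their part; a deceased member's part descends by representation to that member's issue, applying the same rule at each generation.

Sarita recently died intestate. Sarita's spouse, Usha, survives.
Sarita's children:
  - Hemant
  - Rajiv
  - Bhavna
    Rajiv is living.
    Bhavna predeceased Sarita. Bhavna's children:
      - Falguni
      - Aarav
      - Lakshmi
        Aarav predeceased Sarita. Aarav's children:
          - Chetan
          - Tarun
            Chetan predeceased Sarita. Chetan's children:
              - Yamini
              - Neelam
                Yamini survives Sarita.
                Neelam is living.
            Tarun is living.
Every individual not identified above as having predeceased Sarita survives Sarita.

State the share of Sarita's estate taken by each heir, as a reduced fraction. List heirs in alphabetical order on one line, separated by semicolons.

Falguni 1/27; Hemant 1/9; Lakshmi 1/27; Neelam 1/108; Rajiv 1/9; Tarun 1/54; Usha 2/3; Yamini 1/108

Usha, as surviving spouse, takes 2/3.
The remaining 1/3 passes to Sarita's descendants per stirpes.
The 1/3 is divided into 3 equal shares of 1/9 among Hemant, Rajiv, Bhavna.
Hemant is living and takes 1/9.
Rajiv is living and takes 1/9.
Bhavna predeceased; the 1/9 allotted to Bhavna's branch passes to Bhavna's issue by representation.
The 1/9 is divided into 3 equal shares of 1/27 among Falguni, Aarav, Lakshmi.
Falguni is living and takes 1/27.
Aarav predeceased; the 1/27 allotted to Aarav's branch passes to Aarav's issue by representation.
The 1/27 is divided into 2 equal shares of 1/54 among Chetan, Tarun.
Chetan predeceased; the 1/54 allotted to Chetan's branch passes to Chetan's issue by representation.
The 1/54 is divided into 2 equal shares of 1/108 among Yamini, Neelam.
Yamini is living and takes 1/108.
Neelam is living and takes 1/108.
Tarun is living and takes 1/54.
Lakshmi is living and takes 1/27.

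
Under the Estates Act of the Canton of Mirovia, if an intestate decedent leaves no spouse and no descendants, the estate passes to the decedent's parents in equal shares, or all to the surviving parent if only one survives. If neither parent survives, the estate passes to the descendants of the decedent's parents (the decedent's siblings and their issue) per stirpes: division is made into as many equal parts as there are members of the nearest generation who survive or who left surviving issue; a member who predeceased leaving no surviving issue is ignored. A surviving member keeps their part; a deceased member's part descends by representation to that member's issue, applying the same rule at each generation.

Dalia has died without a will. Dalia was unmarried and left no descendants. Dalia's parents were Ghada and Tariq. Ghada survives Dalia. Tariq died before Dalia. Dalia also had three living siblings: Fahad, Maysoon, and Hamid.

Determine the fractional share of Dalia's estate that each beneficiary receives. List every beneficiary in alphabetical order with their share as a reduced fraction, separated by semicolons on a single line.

Only one parent, Ghada, survives, so Ghada takes the entire estate. The siblings take nothing because a surviving parent has priority.

Ghada 1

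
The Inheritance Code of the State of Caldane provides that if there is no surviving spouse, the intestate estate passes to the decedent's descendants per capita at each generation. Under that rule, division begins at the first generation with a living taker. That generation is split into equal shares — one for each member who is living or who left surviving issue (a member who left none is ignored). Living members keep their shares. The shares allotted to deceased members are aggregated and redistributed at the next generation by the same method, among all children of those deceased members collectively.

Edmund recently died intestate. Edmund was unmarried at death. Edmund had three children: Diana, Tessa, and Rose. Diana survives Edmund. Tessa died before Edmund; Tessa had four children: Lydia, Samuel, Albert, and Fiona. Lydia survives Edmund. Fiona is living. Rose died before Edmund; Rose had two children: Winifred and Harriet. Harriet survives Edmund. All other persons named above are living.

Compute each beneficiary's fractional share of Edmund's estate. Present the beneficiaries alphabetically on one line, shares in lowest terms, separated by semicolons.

There is no surviving spouse, so the entire estate passes to Edmund's descendants per capita at each generation.
At generation 1 (Diana, Tessa, Rose) there are 3 shares of (1)/3 = 1/3 each.
Living: Diana — each takes 1/3.
Deceased: Tessa and Rose. Their combined 2/3 is pooled and carried to generation 2.
At generation 2 (Lydia, Samuel, Albert, Fiona, Winifred, Harriet) there are 6 shares of (2/3)/6 = 1/9 each.
Living: Lydia, Samuel, Albert, Fiona, Winifred, and Harriet — each takes 1/9.

Albert 1/9; Diana 1/3; Fiona 1/9; Harriet 1/9; Lydia 1/9; Samuel 1/9; Winifred 1/9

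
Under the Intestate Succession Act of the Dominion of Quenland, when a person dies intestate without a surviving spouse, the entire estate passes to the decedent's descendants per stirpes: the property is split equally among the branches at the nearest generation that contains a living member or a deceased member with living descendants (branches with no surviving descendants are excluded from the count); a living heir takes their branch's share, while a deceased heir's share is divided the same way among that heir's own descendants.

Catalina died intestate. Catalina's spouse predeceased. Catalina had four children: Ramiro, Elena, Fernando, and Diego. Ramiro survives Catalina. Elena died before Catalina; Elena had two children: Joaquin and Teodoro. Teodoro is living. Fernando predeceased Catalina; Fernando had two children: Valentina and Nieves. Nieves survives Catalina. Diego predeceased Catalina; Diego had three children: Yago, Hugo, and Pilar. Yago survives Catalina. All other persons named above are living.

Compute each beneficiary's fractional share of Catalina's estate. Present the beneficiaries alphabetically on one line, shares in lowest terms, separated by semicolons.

Hugo 1/12; Joaquin 1/8; Nieves 1/8; Pilar 1/12; Ramiro 1/4; Teodoro 1/8; Valentina 1/8; Yago 1/12

There is no surviving spouse, so the entire estate passes to Catalina's descendants per stirpes.
The estate is divided into 4 equal shares of 1/4 among Ramiro, Elena, Fernando, Diego.
Ramiro is living and takes 1/4.
Elena predeceased; the 1/4 allotted to Elena's branch passes to Elena's issue by representation.
The 1/4 is divided into 2 equal shares of 1/8 among Joaquin, Teodoro.
Joaquin is living and takes 1/8.
Teodoro is living and takes 1/8.
Fernando predeceased; the 1/4 allotted to Fernando's branch passes to Fernando's issue by representation.
The 1/4 is divided into 2 equal shares of 1/8 among Valentina, Nieves.
Valentina is living and takes 1/8.
Nieves is living and takes 1/8.
Diego predeceased; the 1/4 allotted to Diego's branch passes to Diego's issue by representation.
The 1/4 is divided into 3 equal shares of 1/12 among Yago, Hugo, Pilar.
Yago is living and takes 1/12.
Hugo is living and takes 1/12.
Pilar is living and takes 1/12.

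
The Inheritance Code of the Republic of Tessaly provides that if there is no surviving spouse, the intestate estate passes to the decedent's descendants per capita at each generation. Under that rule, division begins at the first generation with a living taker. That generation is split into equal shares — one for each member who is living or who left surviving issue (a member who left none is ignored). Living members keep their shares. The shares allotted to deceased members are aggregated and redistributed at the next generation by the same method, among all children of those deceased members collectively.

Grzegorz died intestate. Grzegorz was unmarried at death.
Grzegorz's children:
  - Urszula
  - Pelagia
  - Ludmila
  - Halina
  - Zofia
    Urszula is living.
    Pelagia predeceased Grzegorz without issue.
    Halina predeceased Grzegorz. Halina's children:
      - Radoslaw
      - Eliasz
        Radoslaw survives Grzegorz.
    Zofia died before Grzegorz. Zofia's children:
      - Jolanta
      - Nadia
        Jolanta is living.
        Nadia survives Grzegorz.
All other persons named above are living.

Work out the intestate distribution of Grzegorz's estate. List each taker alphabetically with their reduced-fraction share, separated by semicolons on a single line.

There is no surviving spouse, so the entire estate passes to Grzegorz's descendants per capita at each generation.
At generation 1 (Urszula, Ludmila, Halina, Zofia) there are 4 shares of (1)/4 = 1/4 each.
Living: Urszula and Ludmila — each takes 1/4.
Deceased: Halina and Zofia. Their combined 1/2 is pooled and carried to generation 2.
At generation 2 (Radoslaw, Eliasz, Jolanta, Nadia) there are 4 shares of (1/2)/4 = 1/8 each.
Living: Radoslaw, Eliasz, Jolanta, and Nadia — each takes 1/8.

Eliasz 1/8; Jolanta 1/8; Ludmila 1/4; Nadia 1/8; Radoslaw 1/8; Urszula 1/4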